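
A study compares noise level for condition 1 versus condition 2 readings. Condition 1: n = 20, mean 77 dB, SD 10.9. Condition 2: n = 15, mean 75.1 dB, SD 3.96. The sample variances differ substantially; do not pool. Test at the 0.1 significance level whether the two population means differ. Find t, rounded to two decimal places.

0.72

Let group 1 = condition 1, group 2 = condition 2. H0: μ_1 = μ_2; H1: μ_1 ≠ μ_2 (Welch's two-sample t-test, two-sided).
t = (x̄_1 − x̄_2)/√(s_1²/n_1 + s_2²/n_2) = (77 − 75.1)/√(10.9²/20 + 3.96²/15) = 0.72
Welch–Satterthwaite df ≈ 25.22
Two-sided p-value ≈ 0.479
Since p ≈ 0.479 > α = 0.1, fail to reject H0; the evidence is not statistically significant.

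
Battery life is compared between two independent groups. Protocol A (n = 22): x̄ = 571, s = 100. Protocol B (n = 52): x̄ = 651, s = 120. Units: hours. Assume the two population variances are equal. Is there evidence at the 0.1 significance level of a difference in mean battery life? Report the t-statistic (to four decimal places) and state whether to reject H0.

t = -2.7465; reject H0

Let group 1 = protocol A, group 2 = protocol B. H0: μ_1 = μ_2; H1: μ_1 ≠ μ_2 (two-sample pooled-variance t-test, two-sided).
s_p² = [(22−1)·100² + (52−1)·120²]/(22+52−2) = 13116.7
t = (571 − 651)/√[13116.7·(1/22 + 1/52)] = -2.7465
df = n₁ + n₂ − 2 = 72
Two-sided p-value ≈ 0.008
Since p ≈ 0.008 < α = 0.1, reject H0; the data support H1.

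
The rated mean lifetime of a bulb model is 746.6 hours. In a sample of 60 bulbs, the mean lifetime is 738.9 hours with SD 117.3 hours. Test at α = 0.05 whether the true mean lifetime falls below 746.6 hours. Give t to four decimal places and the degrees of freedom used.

t = -0.5085, df = 59

H0: μ = 746.6; H1: μ < 746.6 (one-sample t-test, left-tailed).
t = (x̄ − μ₀)/(s/√n) = (738.9 − 746.6)/(117.3/√60) = -0.5085
df = n − 1 = 59
p-value = P(T ≤ -0.5085) ≈ 0.307
Since p ≈ 0.307 > α = 0.05, fail to reject H0; the data do not provide sufficient evidence against H0.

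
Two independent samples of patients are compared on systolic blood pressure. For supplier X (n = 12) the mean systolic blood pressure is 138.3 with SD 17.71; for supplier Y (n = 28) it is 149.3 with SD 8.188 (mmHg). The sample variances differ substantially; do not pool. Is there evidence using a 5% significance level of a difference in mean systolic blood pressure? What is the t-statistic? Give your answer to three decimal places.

Let group 1 = supplier X, group 2 = supplier Y. H0: μ_1 = μ_2; H1: μ_1 ≠ μ_2 (Welch's two-sample t-test, two-sided).
t = (x̄_1 − x̄_2)/√(s_1²/n_1 + s_2²/n_2) = (138.3 − 149.3)/√(17.71²/12 + 8.188²/28) = -2.059
Welch–Satterthwaite df ≈ 13.06
Two-sided p-value ≈ 0.0600
Since p ≈ 0.0600 > α = 0.05, fail to reject H0; the data do not provide sufficient evidence against H0.

-2.059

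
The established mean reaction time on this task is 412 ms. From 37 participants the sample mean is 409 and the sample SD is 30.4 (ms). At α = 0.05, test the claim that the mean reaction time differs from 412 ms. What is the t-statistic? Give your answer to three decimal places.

H0: μ = 412; H1: μ ≠ 412 (one-sample t-test, two-sided).
t = (x̄ − μ₀)/(s/√n) = (409 − 412)/(30.4/√37) = -0.600
df = n − 1 = 36
Two-sided p-value ≈ 0.5521
Since p ≈ 0.5521 > α = 0.05, fail to reject H0; the data do not provide sufficient evidence against H0.

-0.600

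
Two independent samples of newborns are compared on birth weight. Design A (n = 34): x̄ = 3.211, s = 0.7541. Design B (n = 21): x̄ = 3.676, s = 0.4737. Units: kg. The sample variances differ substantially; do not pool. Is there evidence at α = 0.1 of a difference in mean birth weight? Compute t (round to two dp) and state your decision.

Let group 1 = design A, group 2 = design B. H0: μ_1 = μ_2; H1: μ_1 ≠ μ_2 (Welch's two-sample t-test, two-sided).
t = (x̄_1 − x̄_2)/√(s_1²/n_1 + s_2²/n_2) = (3.211 − 3.676)/√(0.7541²/34 + 0.4737²/21) = -2.81
Welch–Satterthwaite df ≈ 52.96
Two-sided p-value ≈ 0.007
Since p ≈ 0.007 < α = 0.1, reject H0; the data support H1.

t = -2.81; reject H0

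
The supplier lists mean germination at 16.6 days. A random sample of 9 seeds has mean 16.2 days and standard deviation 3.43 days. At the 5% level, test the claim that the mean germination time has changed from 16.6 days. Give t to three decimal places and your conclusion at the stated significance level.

H0: μ = 16.6; H1: μ ≠ 16.6 (one-sample t-test, two-sided).
t = (x̄ − μ₀)/(s/√n) = (16.2 − 16.6)/(3.43/√9) = -0.350
df = n − 1 = 8
Two-sided p-value ≈ 0.7355
Since p ≈ 0.7355 > α = 0.05, fail to reject H0; the data do not provide sufficient evidence against H0.

t = -0.350; fail to reject H0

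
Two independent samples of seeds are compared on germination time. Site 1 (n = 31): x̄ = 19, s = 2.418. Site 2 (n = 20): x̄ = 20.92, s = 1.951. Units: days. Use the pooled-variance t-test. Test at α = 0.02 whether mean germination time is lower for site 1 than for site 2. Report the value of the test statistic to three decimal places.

-2.977

Let group 1 = site 1, group 2 = site 2. H0: μ_1 = μ_2; H1: μ_1 < μ_2 (two-sample pooled-variance t-test, left-tailed).
s_p² = [(31−1)·2.418² + (20−1)·1.951²]/(31+20−2) = 5.05558
t = (19 − 20.92)/√[5.05558·(1/31 + 1/20)] = -2.977
df = n₁ + n₂ − 2 = 49
p-value = P(T ≤ -2.977) ≈ 0.002
Since p ≈ 0.002 < α = 0.02, reject H0; the evidence is statistically significant.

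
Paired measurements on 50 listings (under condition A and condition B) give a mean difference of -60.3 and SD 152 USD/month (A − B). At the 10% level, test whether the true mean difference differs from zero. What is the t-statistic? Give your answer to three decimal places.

-2.805

H0: μ_d = 0; H1: μ_d ≠ 0 (paired t-test on the differences, two-sided).
t = d̄/(s_d/√n) = -60.3/(152/√50) = -2.805
df = n − 1 = 49
Two-sided p-value ≈ 0.007
Since p ≈ 0.007 < α = 0.1, reject H0; the data support H1.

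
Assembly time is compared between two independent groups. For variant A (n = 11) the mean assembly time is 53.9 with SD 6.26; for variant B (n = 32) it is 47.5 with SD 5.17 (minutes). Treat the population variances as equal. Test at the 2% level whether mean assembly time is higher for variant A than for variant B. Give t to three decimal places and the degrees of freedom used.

Let group 1 = variant A, group 2 = variant B. H0: μ_1 = μ_2; H1: μ_1 > μ_2 (two-sample pooled-variance t-test, right-tailed).
s_p² = [(11−1)·6.26² + (32−1)·5.17²]/(11+32−2) = 29.7676
t = (53.9 − 47.5)/√[29.7676·(1/11 + 1/32)] = 3.356
df = n₁ + n₂ − 2 = 41
p-value = P(T ≥ 3.356) ≈ 0.001
Since p ≈ 0.001 < α = 0.02, reject H0; the evidence is statistically significant.

t = 3.356, df = 41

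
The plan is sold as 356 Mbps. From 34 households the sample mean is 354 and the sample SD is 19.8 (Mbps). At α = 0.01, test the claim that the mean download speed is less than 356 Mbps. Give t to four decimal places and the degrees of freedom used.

H0: μ = 356; H1: μ < 356 (one-sample t-test, left-tailed).
t = (x̄ − μ₀)/(s/√n) = (354 − 356)/(19.8/√34) = -0.5890
df = n − 1 = 33
p-value = P(T ≤ -0.5890) ≈ 0.2799
Since p ≈ 0.2799 > α = 0.01, fail to reject H0; the evidence is not statistically significant.

t = -0.5890, df = 33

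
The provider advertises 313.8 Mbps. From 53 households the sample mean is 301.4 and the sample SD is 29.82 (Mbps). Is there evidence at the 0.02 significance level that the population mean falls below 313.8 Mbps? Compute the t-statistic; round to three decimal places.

H0: μ = 313.8; H1: μ < 313.8 (one-sample t-test, left-tailed).
t = (x̄ − μ₀)/(s/√n) = (301.4 − 313.8)/(29.82/√53) = -3.027
df = n − 1 = 52
p-value = P(T ≤ -3.027) ≈ 0.002
Since p ≈ 0.002 < α = 0.02, reject H0; the evidence is statistically significant.

-3.027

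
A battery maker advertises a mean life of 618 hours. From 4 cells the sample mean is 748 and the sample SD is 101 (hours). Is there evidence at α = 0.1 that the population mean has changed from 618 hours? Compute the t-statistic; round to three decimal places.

H0: μ = 618; H1: μ ≠ 618 (one-sample t-test, two-sided).
t = (x̄ − μ₀)/(s/√n) = (748 − 618)/(101/√4) = 2.574
df = n − 1 = 3
Two-sided p-value ≈ 0.082
Since p ≈ 0.082 < α = 0.1, reject H0; the evidence is statistically significant.

2.574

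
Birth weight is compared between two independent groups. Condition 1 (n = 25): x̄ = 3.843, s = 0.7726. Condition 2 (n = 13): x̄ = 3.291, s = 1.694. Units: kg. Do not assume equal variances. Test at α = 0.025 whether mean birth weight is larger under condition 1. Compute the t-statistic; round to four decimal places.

Let group 1 = condition 1, group 2 = condition 2. H0: μ_1 = μ_2; H1: μ_1 > μ_2 (Welch's two-sample t-test, right-tailed).
t = (x̄_1 − x̄_2)/√(s_1²/n_1 + s_2²/n_2) = (3.843 − 3.291)/√(0.7726²/25 + 1.694²/13) = 1.1161
Welch–Satterthwaite df ≈ 14.65
p-value = P(T ≥ 1.1161) ≈ 0.141
Since p ≈ 0.141 > α = 0.025, fail to reject H0; the data do not provide sufficient evidence against H0.

1.1161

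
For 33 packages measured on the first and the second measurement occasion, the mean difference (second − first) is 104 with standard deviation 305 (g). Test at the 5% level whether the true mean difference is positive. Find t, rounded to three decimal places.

H0: μ_d = 0; H1: μ_d > 0 (paired t-test on the differences, right-tailed).
t = d̄/(s_d/√n) = 104/(305/√33) = 1.959
df = n − 1 = 32
p-value = P(T ≥ 1.959) ≈ 0.0294
Since p ≈ 0.0294 < α = 0.05, reject H0; the evidence is statistically significant.

1.959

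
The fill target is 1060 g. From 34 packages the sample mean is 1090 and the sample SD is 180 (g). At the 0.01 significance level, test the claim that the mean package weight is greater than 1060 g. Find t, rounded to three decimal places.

0.972

H0: μ = 1060; H1: μ > 1060 (one-sample t-test, right-tailed).
t = (x̄ − μ₀)/(s/√n) = (1090 − 1060)/(180/√34) = 0.972
df = n − 1 = 33
p-value = P(T ≥ 0.972) ≈ 0.1691
Since p ≈ 0.1691 > α = 0.01, fail to reject H0; the data do not provide sufficient evidence against H0.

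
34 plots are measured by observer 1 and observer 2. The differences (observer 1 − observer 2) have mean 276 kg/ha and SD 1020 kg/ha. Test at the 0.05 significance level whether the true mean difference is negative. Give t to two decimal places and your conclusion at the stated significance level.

H0: μ_d = 0; H1: μ_d < 0 (paired t-test on the differences, left-tailed).
t = d̄/(s_d/√n) = 276/(1020/√34) = 1.58
df = n − 1 = 33
p-value = P(T ≤ 1.58) ≈ 0.9379
Since p ≈ 0.9379 > α = 0.05, fail to reject H0; the data do not provide sufficient evidence against H0.

t = 1.58; fail to reject H0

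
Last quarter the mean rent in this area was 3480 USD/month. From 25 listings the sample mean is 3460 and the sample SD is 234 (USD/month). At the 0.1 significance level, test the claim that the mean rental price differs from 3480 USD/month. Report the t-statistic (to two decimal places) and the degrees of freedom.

H0: μ = 3480; H1: μ ≠ 3480 (one-sample t-test, two-sided).
t = (x̄ − μ₀)/(s/√n) = (3460 − 3480)/(234/√25) = -0.43
df = n − 1 = 24
Two-sided p-value ≈ 0.6729
Since p ≈ 0.6729 > α = 0.1, fail to reject H0; the evidence is not statistically significant.

t = -0.43, df = 24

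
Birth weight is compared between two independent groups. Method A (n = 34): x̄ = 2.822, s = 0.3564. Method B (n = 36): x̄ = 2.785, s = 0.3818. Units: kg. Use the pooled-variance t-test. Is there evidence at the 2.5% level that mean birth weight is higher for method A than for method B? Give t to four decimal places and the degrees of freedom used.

t = 0.4185, df = 68

Let group 1 = method A, group 2 = method B. H0: μ_1 = μ_2; H1: μ_1 > μ_2 (two-sample pooled-variance t-test, right-tailed).
s_p² = [(34−1)·0.3564² + (36−1)·0.3818²]/(34+36−2) = 0.136672
t = (2.822 − 2.785)/√[0.136672·(1/34 + 1/36)] = 0.4185
df = n₁ + n₂ − 2 = 68
p-value = P(T ≥ 0.4185) ≈ 0.338
Since p ≈ 0.338 > α = 0.025, fail to reject H0; the evidence is not statistically significant.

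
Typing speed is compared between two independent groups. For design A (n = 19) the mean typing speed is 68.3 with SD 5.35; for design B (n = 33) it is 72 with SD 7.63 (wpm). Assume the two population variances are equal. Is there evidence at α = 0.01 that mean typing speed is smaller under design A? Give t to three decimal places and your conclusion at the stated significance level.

Let group 1 = design A, group 2 = design B. H0: μ_1 = μ_2; H1: μ_1 < μ_2 (two-sample pooled-variance t-test, left-tailed).
s_p² = [(19−1)·5.35² + (33−1)·7.63²]/(19+33−2) = 47.5629
t = (68.3 − 72)/√[47.5629·(1/19 + 1/33)] = -1.863
df = n₁ + n₂ − 2 = 50
p-value = P(T ≤ -1.863) ≈ 0.0342
Since p ≈ 0.0342 > α = 0.01, fail to reject H0; the evidence is not statistically significant.

t = -1.863; fail to reject H0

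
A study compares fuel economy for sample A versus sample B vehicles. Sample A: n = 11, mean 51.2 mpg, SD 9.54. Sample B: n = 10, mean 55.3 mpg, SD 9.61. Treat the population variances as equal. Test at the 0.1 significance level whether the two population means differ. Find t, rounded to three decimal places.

Let group 1 = sample A, group 2 = sample B. H0: μ_1 = μ_2; H1: μ_1 ≠ μ_2 (two-sample pooled-variance t-test, two-sided).
s_p² = [(11−1)·9.54² + (10−1)·9.61²]/(11+10−2) = 91.6466
t = (51.2 − 55.3)/√[91.6466·(1/11 + 1/10)] = -0.980
df = n₁ + n₂ − 2 = 19
Two-sided p-value ≈ 0.3393
Since p ≈ 0.3393 > α = 0.1, fail to reject H0; the evidence is not statistically significant.

-0.980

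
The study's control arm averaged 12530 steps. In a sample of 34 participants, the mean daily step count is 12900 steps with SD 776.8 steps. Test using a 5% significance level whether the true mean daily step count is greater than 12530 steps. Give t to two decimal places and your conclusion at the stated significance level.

H0: μ = 12530; H1: μ > 12530 (one-sample t-test, right-tailed).
t = (x̄ − μ₀)/(s/√n) = (12900 − 12530)/(776.8/√34) = 2.78
df = n − 1 = 33
p-value = P(T ≥ 2.78) ≈ 0.0045
Since p ≈ 0.0045 < α = 0.05, reject H0; the evidence is statistically significant.

t = 2.78; reject H0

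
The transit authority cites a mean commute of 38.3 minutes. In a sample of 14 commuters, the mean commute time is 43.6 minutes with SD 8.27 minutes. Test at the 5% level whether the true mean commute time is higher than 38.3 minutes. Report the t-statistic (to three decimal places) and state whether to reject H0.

t = 2.398; reject H0

H0: μ = 38.3; H1: μ > 38.3 (one-sample t-test, right-tailed).
t = (x̄ − μ₀)/(s/√n) = (43.6 − 38.3)/(8.27/√14) = 2.398
df = n − 1 = 13
p-value = P(T ≥ 2.398) ≈ 0.016
Since p ≈ 0.016 < α = 0.05, reject H0; the data support H1.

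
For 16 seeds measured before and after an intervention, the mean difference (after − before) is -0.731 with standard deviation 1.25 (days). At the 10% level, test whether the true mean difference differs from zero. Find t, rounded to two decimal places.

H0: μ_d = 0; H1: μ_d ≠ 0 (paired t-test on the differences, two-sided).
t = d̄/(s_d/√n) = -0.731/(1.25/√16) = -2.34
df = n − 1 = 15
Two-sided p-value ≈ 0.034
Since p ≈ 0.034 < α = 0.1, reject H0; the data support H1.

-2.34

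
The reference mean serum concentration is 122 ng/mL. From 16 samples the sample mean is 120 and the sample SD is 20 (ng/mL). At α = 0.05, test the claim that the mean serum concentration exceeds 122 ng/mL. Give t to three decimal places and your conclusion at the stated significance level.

H0: μ = 122; H1: μ > 122 (one-sample t-test, right-tailed).
t = (x̄ − μ₀)/(s/√n) = (120 − 122)/(20/√16) = -0.400
df = n − 1 = 15
p-value = P(T ≥ -0.400) ≈ 0.653
Since p ≈ 0.653 > α = 0.05, fail to reject H0; the data do not provide sufficient evidence against H0.

t = -0.400; fail to reject H0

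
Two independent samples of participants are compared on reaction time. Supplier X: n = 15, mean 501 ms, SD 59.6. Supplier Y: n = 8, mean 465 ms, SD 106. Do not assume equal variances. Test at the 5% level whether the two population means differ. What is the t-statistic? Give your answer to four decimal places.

Let group 1 = supplier X, group 2 = supplier Y. H0: μ_1 = μ_2; H1: μ_1 ≠ μ_2 (Welch's two-sample t-test, two-sided).
t = (x̄_1 − x̄_2)/√(s_1²/n_1 + s_2²/n_2) = (501 − 465)/√(59.6²/15 + 106²/8) = 0.8886
Welch–Satterthwaite df ≈ 9.43
Two-sided p-value ≈ 0.3963
Since p ≈ 0.3963 > α = 0.05, fail to reject H0; the evidence is not statistically significant.

0.8886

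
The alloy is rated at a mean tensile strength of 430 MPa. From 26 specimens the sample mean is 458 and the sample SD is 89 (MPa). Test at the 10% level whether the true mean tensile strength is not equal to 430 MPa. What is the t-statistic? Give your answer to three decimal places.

H0: μ = 430; H1: μ ≠ 430 (one-sample t-test, two-sided).
t = (x̄ − μ₀)/(s/√n) = (458 − 430)/(89/√26) = 1.604
df = n − 1 = 25
Two-sided p-value ≈ 0.121
Since p ≈ 0.121 > α = 0.1, fail to reject H0; the evidence is not statistically significant.

1.604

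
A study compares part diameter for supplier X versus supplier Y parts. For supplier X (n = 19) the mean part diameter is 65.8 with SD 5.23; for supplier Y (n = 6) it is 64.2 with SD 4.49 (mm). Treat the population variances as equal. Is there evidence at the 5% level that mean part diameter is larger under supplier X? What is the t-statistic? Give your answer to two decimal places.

0.67

Let group 1 = supplier X, group 2 = supplier Y. H0: μ_1 = μ_2; H1: μ_1 > μ_2 (two-sample pooled-variance t-test, right-tailed).
s_p² = [(19−1)·5.23² + (6−1)·4.49²]/(19+6−2) = 25.7892
t = (65.8 − 64.2)/√[25.7892·(1/19 + 1/6)] = 0.67
df = n₁ + n₂ − 2 = 23
p-value = P(T ≥ 0.67) ≈ 0.2539
Since p ≈ 0.2539 > α = 0.05, fail to reject H0; the data do not provide sufficient evidence against H0.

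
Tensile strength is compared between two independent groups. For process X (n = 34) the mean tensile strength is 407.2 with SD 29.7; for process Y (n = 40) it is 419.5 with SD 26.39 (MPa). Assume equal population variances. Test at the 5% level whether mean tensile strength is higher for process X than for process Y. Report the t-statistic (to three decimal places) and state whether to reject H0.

t = -1.886; fail to reject H0

Let group 1 = process X, group 2 = process Y. H0: μ_1 = μ_2; H1: μ_1 > μ_2 (two-sample pooled-variance t-test, right-tailed).
s_p² = [(34−1)·29.7² + (40−1)·26.39²]/(34+40−2) = 781.525
t = (407.2 − 419.5)/√[781.525·(1/34 + 1/40)] = -1.886
df = n₁ + n₂ − 2 = 72
p-value = P(T ≥ -1.886) ≈ 0.9683
Since p ≈ 0.9683 > α = 0.05, fail to reject H0; the evidence is not statistically significant.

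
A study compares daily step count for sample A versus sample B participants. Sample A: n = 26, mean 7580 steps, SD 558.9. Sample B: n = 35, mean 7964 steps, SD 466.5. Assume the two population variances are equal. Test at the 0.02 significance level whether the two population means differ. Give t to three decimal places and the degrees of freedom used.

Let group 1 = sample A, group 2 = sample B. H0: μ_1 = μ_2; H1: μ_1 ≠ μ_2 (two-sample pooled-variance t-test, two-sided).
s_p² = [(26−1)·558.9² + (35−1)·466.5²]/(26+35−2) = 257769
t = (7580 − 7964)/√[257769·(1/26 + 1/35)] = -2.921
df = n₁ + n₂ − 2 = 59
Two-sided p-value ≈ 0.005
Since p ≈ 0.005 < α = 0.02, reject H0; the data support H1.

t = -2.921, df = 59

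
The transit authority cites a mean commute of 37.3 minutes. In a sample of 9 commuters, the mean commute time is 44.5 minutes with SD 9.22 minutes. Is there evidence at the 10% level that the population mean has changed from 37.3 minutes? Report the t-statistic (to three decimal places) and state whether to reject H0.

t = 2.343; reject H0

H0: μ = 37.3; H1: μ ≠ 37.3 (one-sample t-test, two-sided).
t = (x̄ − μ₀)/(s/√n) = (44.5 − 37.3)/(9.22/√9) = 2.343
df = n − 1 = 8
Two-sided p-value ≈ 0.047
Since p ≈ 0.047 < α = 0.1, reject H0; the evidence is statistically significant.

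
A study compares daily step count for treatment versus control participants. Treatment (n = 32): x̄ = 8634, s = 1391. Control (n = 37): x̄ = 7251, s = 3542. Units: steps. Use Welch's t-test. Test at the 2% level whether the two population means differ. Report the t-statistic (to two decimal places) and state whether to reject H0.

Let group 1 = treatment, group 2 = control. H0: μ_1 = μ_2; H1: μ_1 ≠ μ_2 (Welch's two-sample t-test, two-sided).
t = (x̄_1 − x̄_2)/√(s_1²/n_1 + s_2²/n_2) = (8634 − 7251)/√(1391²/32 + 3542²/37) = 2.19
Welch–Satterthwaite df ≈ 48.20
Two-sided p-value ≈ 0.034
Since p ≈ 0.034 > α = 0.02, fail to reject H0; the evidence is not statistically significant.

t = 2.19; fail to reject H0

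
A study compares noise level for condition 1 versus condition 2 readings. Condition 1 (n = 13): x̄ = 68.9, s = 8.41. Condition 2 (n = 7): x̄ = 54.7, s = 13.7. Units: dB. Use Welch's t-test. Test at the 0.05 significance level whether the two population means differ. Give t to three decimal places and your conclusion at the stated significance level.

Let group 1 = condition 1, group 2 = condition 2. H0: μ_1 = μ_2; H1: μ_1 ≠ μ_2 (Welch's two-sample t-test, two-sided).
t = (x̄_1 − x̄_2)/√(s_1²/n_1 + s_2²/n_2) = (68.9 − 54.7)/√(8.41²/13 + 13.7²/7) = 2.500
Welch–Satterthwaite df ≈ 8.51
Two-sided p-value ≈ 0.035
Since p ≈ 0.035 < α = 0.05, reject H0; the data support H1.

t = 2.500; reject H0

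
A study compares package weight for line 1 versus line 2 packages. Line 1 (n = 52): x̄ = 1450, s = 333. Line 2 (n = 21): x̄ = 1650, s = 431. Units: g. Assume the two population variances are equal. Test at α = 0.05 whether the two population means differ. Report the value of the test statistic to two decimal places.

Let group 1 = line 1, group 2 = line 2. H0: μ_1 = μ_2; H1: μ_1 ≠ μ_2 (two-sample pooled-variance t-test, two-sided).
s_p² = [(52−1)·333² + (21−1)·431²]/(52+21−2) = 131980
t = (1450 − 1650)/√[131980·(1/52 + 1/21)] = -2.13
df = n₁ + n₂ − 2 = 71
Two-sided p-value ≈ 0.037
Since p ≈ 0.037 < α = 0.05, reject H0; the evidence is statistically significant.

-2.13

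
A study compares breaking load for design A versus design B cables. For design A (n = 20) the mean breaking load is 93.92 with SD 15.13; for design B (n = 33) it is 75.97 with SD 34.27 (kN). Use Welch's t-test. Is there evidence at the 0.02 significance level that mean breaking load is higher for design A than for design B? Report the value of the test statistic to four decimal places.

Let group 1 = design A, group 2 = design B. H0: μ_1 = μ_2; H1: μ_1 > μ_2 (Welch's two-sample t-test, right-tailed).
t = (x̄_1 − x̄_2)/√(s_1²/n_1 + s_2²/n_2) = (93.92 − 75.97)/√(15.13²/20 + 34.27²/33) = 2.6173
Welch–Satterthwaite df ≈ 47.60
p-value = P(T ≥ 2.6173) ≈ 0.006
Since p ≈ 0.006 < α = 0.02, reject H0; the evidence is statistically significant.

2.6173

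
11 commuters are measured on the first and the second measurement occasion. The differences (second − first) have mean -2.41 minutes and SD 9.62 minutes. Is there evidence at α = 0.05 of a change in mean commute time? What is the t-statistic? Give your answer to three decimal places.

H0: μ_d = 0; H1: μ_d ≠ 0 (paired t-test on the differences, two-sided).
t = d̄/(s_d/√n) = -2.41/(9.62/√11) = -0.831
df = n − 1 = 10
Two-sided p-value ≈ 0.425
Since p ≈ 0.425 > α = 0.05, fail to reject H0; the data do not provide sufficient evidence against H0.

-0.831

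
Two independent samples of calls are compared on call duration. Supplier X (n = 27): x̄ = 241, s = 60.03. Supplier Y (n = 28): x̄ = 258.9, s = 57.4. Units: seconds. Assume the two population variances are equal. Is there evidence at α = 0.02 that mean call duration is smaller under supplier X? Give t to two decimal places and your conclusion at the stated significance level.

t = -1.13; fail to reject H0

Let group 1 = supplier X, group 2 = supplier Y. H0: μ_1 = μ_2; H1: μ_1 < μ_2 (two-sample pooled-variance t-test, left-tailed).
s_p² = [(27−1)·60.03² + (28−1)·57.4²]/(27+28−2) = 3446.27
t = (241 − 258.9)/√[3446.27·(1/27 + 1/28)] = -1.13
df = n₁ + n₂ − 2 = 53
p-value = P(T ≤ -1.13) ≈ 0.1317
Since p ≈ 0.1317 > α = 0.02, fail to reject H0; the data do not provide sufficient evidence against H0.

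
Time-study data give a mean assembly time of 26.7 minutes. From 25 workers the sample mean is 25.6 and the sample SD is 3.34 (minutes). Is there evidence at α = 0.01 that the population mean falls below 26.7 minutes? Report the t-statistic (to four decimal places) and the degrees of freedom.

H0: μ = 26.7; H1: μ < 26.7 (one-sample t-test, left-tailed).
t = (x̄ − μ₀)/(s/√n) = (25.6 − 26.7)/(3.34/√25) = -1.6467
df = n − 1 = 24
p-value = P(T ≤ -1.6467) ≈ 0.0563
Since p ≈ 0.0563 > α = 0.01, fail to reject H0; the data do not provide sufficient evidence against H0.

t = -1.6467, df = 24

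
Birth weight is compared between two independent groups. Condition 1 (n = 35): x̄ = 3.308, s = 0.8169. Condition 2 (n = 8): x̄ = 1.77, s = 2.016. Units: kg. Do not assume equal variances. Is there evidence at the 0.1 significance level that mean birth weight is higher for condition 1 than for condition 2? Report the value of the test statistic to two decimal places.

2.12

Let group 1 = condition 1, group 2 = condition 2. H0: μ_1 = μ_2; H1: μ_1 > μ_2 (Welch's two-sample t-test, right-tailed).
t = (x̄_1 − x̄_2)/√(s_1²/n_1 + s_2²/n_2) = (3.308 − 1.77)/√(0.8169²/35 + 2.016²/8) = 2.12
Welch–Satterthwaite df ≈ 7.53
p-value = P(T ≥ 2.12) ≈ 0.035
Since p ≈ 0.035 < α = 0.1, reject H0; the data support H1.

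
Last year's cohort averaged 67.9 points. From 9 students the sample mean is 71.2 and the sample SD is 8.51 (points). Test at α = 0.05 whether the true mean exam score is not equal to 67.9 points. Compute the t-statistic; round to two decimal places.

H0: μ = 67.9; H1: μ ≠ 67.9 (one-sample t-test, two-sided).
t = (x̄ − μ₀)/(s/√n) = (71.2 − 67.9)/(8.51/√9) = 1.16
df = n − 1 = 8
Two-sided p-value ≈ 0.278
Since p ≈ 0.278 > α = 0.05, fail to reject H0; the data do not provide sufficient evidence against H0.

1.16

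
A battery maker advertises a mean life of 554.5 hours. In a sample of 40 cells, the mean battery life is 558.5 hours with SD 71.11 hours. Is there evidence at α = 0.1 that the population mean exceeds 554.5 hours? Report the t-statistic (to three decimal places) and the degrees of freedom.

t = 0.356, df = 39

H0: μ = 554.5; H1: μ > 554.5 (one-sample t-test, right-tailed).
t = (x̄ − μ₀)/(s/√n) = (558.5 − 554.5)/(71.11/√40) = 0.356
df = n − 1 = 39
p-value = P(T ≥ 0.356) ≈ 0.3620
Since p ≈ 0.3620 > α = 0.1, fail to reject H0; the data do not provide sufficient evidence against H0.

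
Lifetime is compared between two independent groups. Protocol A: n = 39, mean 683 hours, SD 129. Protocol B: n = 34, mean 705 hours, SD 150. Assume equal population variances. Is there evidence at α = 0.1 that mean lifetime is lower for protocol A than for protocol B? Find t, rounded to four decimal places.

Let group 1 = protocol A, group 2 = protocol B. H0: μ_1 = μ_2; H1: μ_1 < μ_2 (two-sample pooled-variance t-test, left-tailed).
s_p² = [(39−1)·129² + (34−1)·150²]/(39+34−2) = 19364.2
t = (683 − 705)/√[19364.2·(1/39 + 1/34)] = -0.6738
df = n₁ + n₂ − 2 = 71
p-value = P(T ≤ -0.6738) ≈ 0.251
Since p ≈ 0.251 > α = 0.1, fail to reject H0; the data do not provide sufficient evidence against H0.

-0.6738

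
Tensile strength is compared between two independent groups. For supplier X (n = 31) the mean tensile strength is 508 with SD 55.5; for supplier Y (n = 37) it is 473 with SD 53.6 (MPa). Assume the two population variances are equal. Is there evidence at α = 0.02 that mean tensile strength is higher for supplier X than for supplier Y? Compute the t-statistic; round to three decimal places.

2.639

Let group 1 = supplier X, group 2 = supplier Y. H0: μ_1 = μ_2; H1: μ_1 > μ_2 (two-sample pooled-variance t-test, right-tailed).
s_p² = [(31−1)·55.5² + (37−1)·53.6²]/(31+37−2) = 2967.18
t = (508 − 473)/√[2967.18·(1/31 + 1/37)] = 2.639
df = n₁ + n₂ − 2 = 66
p-value = P(T ≥ 2.639) ≈ 0.005
Since p ≈ 0.005 < α = 0.02, reject H0; the data support H1.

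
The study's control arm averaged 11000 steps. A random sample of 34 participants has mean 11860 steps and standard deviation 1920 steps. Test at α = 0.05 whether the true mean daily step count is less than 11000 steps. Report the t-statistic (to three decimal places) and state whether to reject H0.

H0: μ = 11000; H1: μ < 11000 (one-sample t-test, left-tailed).
t = (x̄ − μ₀)/(s/√n) = (11860 − 11000)/(1920/√34) = 2.612
df = n − 1 = 33
p-value = P(T ≤ 2.612) ≈ 0.9933
Since p ≈ 0.9933 > α = 0.05, fail to reject H0; the evidence is not statistically significant.

t = 2.612; fail to reject H0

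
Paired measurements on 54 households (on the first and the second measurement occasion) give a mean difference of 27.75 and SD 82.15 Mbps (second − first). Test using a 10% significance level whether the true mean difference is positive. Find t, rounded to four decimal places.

H0: μ_d = 0; H1: μ_d > 0 (paired t-test on the differences, right-tailed).
t = d̄/(s_d/√n) = 27.75/(82.15/√54) = 2.4823
df = n − 1 = 53
p-value = P(T ≥ 2.4823) ≈ 0.008
Since p ≈ 0.008 < α = 0.1, reject H0; the data support H1.

2.4823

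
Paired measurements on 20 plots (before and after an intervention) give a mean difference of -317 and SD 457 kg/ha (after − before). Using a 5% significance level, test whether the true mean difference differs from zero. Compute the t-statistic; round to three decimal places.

-3.102

H0: μ_d = 0; H1: μ_d ≠ 0 (paired t-test on the differences, two-sided).
t = d̄/(s_d/√n) = -317/(457/√20) = -3.102
df = n − 1 = 19
Two-sided p-value ≈ 0.006
Since p ≈ 0.006 < α = 0.05, reject H0; the evidence is statistically significant.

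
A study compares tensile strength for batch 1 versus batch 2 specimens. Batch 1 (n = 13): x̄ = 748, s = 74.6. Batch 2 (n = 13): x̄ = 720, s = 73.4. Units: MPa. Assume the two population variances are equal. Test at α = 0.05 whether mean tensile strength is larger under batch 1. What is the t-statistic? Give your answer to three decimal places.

0.965

Let group 1 = batch 1, group 2 = batch 2. H0: μ_1 = μ_2; H1: μ_1 > μ_2 (two-sample pooled-variance t-test, right-tailed).
s_p² = [(13−1)·74.6² + (13−1)·73.4²]/(13+13−2) = 5476.36
t = (748 − 720)/√[5476.36·(1/13 + 1/13)] = 0.965
df = n₁ + n₂ − 2 = 24
p-value = P(T ≥ 0.965) ≈ 0.172
Since p ≈ 0.172 > α = 0.05, fail to reject H0; the data do not provide sufficient evidence against H0.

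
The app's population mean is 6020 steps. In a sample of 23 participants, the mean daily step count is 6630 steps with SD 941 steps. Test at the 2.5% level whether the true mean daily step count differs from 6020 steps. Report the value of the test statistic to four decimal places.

3.1089

H0: μ = 6020; H1: μ ≠ 6020 (one-sample t-test, two-sided).
t = (x̄ − μ₀)/(s/√n) = (6630 − 6020)/(941/√23) = 3.1089
df = n − 1 = 22
Two-sided p-value ≈ 0.005
Since p ≈ 0.005 < α = 0.025, reject H0; the data support H1.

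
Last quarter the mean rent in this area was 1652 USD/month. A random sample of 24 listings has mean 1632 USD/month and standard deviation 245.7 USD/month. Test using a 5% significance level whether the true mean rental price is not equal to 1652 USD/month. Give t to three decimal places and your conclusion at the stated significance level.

H0: μ = 1652; H1: μ ≠ 1652 (one-sample t-test, two-sided).
t = (x̄ − μ₀)/(s/√n) = (1632 − 1652)/(245.7/√24) = -0.399
df = n − 1 = 23
Two-sided p-value ≈ 0.6937
Since p ≈ 0.6937 > α = 0.05, fail to reject H0; the data do not provide sufficient evidence against H0.

t = -0.399; fail to reject H0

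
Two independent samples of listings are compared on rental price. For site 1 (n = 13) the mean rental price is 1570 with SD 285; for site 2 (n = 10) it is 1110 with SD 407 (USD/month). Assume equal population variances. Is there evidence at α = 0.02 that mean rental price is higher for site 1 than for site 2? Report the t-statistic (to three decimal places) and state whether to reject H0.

t = 3.192; reject H0

Let group 1 = site 1, group 2 = site 2. H0: μ_1 = μ_2; H1: μ_1 > μ_2 (two-sample pooled-variance t-test, right-tailed).
s_p² = [(13−1)·285² + (10−1)·407²]/(13+10−2) = 117407
t = (1570 − 1110)/√[117407·(1/13 + 1/10)] = 3.192
df = n₁ + n₂ − 2 = 21
p-value = P(T ≥ 3.192) ≈ 0.002
Since p ≈ 0.002 < α = 0.02, reject H0; the data support H1.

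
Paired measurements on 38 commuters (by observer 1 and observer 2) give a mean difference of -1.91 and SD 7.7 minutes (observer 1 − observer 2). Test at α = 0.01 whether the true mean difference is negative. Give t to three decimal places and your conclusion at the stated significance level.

H0: μ_d = 0; H1: μ_d < 0 (paired t-test on the differences, left-tailed).
t = d̄/(s_d/√n) = -1.91/(7.7/√38) = -1.529
df = n − 1 = 37
p-value = P(T ≤ -1.529) ≈ 0.067
Since p ≈ 0.067 > α = 0.01, fail to reject H0; the evidence is not statistically significant.

t = -1.529; fail to reject H0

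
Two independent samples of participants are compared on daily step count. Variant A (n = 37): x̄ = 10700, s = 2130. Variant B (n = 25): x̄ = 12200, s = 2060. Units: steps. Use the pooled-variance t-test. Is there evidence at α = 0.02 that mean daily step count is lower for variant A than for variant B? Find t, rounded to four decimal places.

-2.7560

Let group 1 = variant A, group 2 = variant B. H0: μ_1 = μ_2; H1: μ_1 < μ_2 (two-sample pooled-variance t-test, left-tailed).
s_p² = [(37−1)·2130² + (25−1)·2060²]/(37+25−2) = 4419580
t = (10700 − 12200)/√[4419580·(1/37 + 1/25)] = -2.7560
df = n₁ + n₂ − 2 = 60
p-value = P(T ≤ -2.7560) ≈ 0.0039
Since p ≈ 0.0039 < α = 0.02, reject H0; the data support H1.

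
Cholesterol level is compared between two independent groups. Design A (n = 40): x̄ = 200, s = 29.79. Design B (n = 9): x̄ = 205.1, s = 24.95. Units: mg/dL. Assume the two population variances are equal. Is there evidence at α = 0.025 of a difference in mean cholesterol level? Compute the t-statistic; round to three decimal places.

Let group 1 = design A, group 2 = design B. H0: μ_1 = μ_2; H1: μ_1 ≠ μ_2 (two-sample pooled-variance t-test, two-sided).
s_p² = [(40−1)·29.79² + (9−1)·24.95²]/(40+9−2) = 842.348
t = (200 − 205.1)/√[842.348·(1/40 + 1/9)] = -0.476
df = n₁ + n₂ − 2 = 47
Two-sided p-value ≈ 0.6361
Since p ≈ 0.6361 > α = 0.025, fail to reject H0; the data do not provide sufficient evidence against H0.

-0.476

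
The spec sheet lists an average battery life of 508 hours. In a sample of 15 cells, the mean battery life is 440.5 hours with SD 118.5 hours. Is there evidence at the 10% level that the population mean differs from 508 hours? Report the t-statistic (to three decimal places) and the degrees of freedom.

t = -2.206, df = 14

H0: μ = 508; H1: μ ≠ 508 (one-sample t-test, two-sided).
t = (x̄ − μ₀)/(s/√n) = (440.5 − 508)/(118.5/√15) = -2.206
df = n − 1 = 14
Two-sided p-value ≈ 0.045
Since p ≈ 0.045 < α = 0.1, reject H0; the data support H1.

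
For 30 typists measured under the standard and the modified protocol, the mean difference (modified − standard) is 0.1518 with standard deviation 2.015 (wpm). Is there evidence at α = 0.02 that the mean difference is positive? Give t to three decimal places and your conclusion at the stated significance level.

t = 0.413; fail to reject H0

H0: μ_d = 0; H1: μ_d > 0 (paired t-test on the differences, right-tailed).
t = d̄/(s_d/√n) = 0.1518/(2.015/√30) = 0.413
df = n − 1 = 29
p-value = P(T ≥ 0.413) ≈ 0.3415
Since p ≈ 0.3415 > α = 0.02, fail to reject H0; the evidence is not statistically significant.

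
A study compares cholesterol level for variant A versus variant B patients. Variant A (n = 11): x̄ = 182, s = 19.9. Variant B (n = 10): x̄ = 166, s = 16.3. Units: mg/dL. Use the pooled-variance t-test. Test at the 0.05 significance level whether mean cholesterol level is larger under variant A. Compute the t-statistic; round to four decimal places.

2.0029

Let group 1 = variant A, group 2 = variant B. H0: μ_1 = μ_2; H1: μ_1 > μ_2 (two-sample pooled-variance t-test, right-tailed).
s_p² = [(11−1)·19.9² + (10−1)·16.3²]/(11+10−2) = 334.279
t = (182 − 166)/√[334.279·(1/11 + 1/10)] = 2.0029
df = n₁ + n₂ − 2 = 19
p-value = P(T ≥ 2.0029) ≈ 0.0298
Since p ≈ 0.0298 < α = 0.05, reject H0; the evidence is statistically significant.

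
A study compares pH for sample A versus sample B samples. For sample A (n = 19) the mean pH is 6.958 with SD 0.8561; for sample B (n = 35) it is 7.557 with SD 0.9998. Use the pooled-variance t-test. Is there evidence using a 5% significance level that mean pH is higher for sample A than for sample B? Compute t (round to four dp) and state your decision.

t = -2.2068; fail to reject H0

Let group 1 = sample A, group 2 = sample B. H0: μ_1 = μ_2; H1: μ_1 > μ_2 (two-sample pooled-variance t-test, right-tailed).
s_p² = [(19−1)·0.8561² + (35−1)·0.9998²]/(19+35−2) = 0.907283
t = (6.958 − 7.557)/√[0.907283·(1/19 + 1/35)] = -2.2068
df = n₁ + n₂ − 2 = 52
p-value = P(T ≥ -2.2068) ≈ 0.9841
Since p ≈ 0.9841 > α = 0.05, fail to reject H0; the data do not provide sufficient evidence against H0.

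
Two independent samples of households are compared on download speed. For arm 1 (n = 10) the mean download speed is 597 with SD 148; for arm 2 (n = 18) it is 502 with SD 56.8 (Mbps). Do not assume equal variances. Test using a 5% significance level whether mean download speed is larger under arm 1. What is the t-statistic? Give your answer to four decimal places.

1.9516

Let group 1 = arm 1, group 2 = arm 2. H0: μ_1 = μ_2; H1: μ_1 > μ_2 (Welch's two-sample t-test, right-tailed).
t = (x̄_1 − x̄_2)/√(s_1²/n_1 + s_2²/n_2) = (597 − 502)/√(148²/10 + 56.8²/18) = 1.9516
Welch–Satterthwaite df ≈ 10.50
p-value = P(T ≥ 1.9516) ≈ 0.039
Since p ≈ 0.039 < α = 0.05, reject H0; the data support H1.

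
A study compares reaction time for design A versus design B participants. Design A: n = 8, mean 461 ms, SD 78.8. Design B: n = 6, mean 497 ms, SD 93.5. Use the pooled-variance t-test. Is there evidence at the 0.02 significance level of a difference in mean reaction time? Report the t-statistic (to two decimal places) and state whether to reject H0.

Let group 1 = design A, group 2 = design B. H0: μ_1 = μ_2; H1: μ_1 ≠ μ_2 (two-sample pooled-variance t-test, two-sided).
s_p² = [(8−1)·78.8² + (6−1)·93.5²]/(8+6−2) = 7264.78
t = (461 − 497)/√[7264.78·(1/8 + 1/6)] = -0.78
df = n₁ + n₂ − 2 = 12
Two-sided p-value ≈ 0.4493
Since p ≈ 0.4493 > α = 0.02, fail to reject H0; the evidence is not statistically significant.

t = -0.78; fail to reject H0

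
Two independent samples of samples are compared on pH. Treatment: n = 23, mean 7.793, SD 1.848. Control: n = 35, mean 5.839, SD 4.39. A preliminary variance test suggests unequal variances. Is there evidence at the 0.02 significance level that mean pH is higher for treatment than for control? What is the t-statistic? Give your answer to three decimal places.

Let group 1 = treatment, group 2 = control. H0: μ_1 = μ_2; H1: μ_1 > μ_2 (Welch's two-sample t-test, right-tailed).
t = (x̄_1 − x̄_2)/√(s_1²/n_1 + s_2²/n_2) = (7.793 − 5.839)/√(1.848²/23 + 4.39²/35) = 2.337
Welch–Satterthwaite df ≈ 49.27
p-value = P(T ≥ 2.337) ≈ 0.012
Since p ≈ 0.012 < α = 0.02, reject H0; the evidence is statistically significant.

2.337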